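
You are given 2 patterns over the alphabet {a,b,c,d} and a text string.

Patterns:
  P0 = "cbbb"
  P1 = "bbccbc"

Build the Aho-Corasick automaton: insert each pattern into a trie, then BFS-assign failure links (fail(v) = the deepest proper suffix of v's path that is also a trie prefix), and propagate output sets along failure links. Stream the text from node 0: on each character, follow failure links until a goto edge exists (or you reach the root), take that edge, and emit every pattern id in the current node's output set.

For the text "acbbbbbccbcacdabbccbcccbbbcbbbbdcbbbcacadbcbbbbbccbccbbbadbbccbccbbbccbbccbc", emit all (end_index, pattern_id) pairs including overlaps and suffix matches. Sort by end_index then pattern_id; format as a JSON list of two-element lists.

Construct AC machine:
Trie nodes:
  n0 'ε': b→5 c→1
  n1 'c': b→2
  n2 'cb': b→3
  n3 'cbb': b→4
  n4 'cbbb': ·  [P0 ends]
  n5 'b': b→6
  n6 'bb': c→7
  n7 'bbc': c→8
  n8 'bbcc': b→9
  n9 'bbccb': c→10
  n10 'bbccbc': ·  [P1 ends]

Failure links (BFS by depth):
  fail(1) 'c': from fail(0)=0 chase 'c': 0 ⇒ 0;  out=∅∪out(0)=∅
  fail(5) 'b': from fail(0)=0 chase 'b': 0 ⇒ 0;  out=∅∪out(0)=∅
  fail(2) 'cb': from fail(1)=0 chase 'b': 0 ⇒ 5;  out=∅∪out(5)=∅
  fail(6) 'bb': from fail(5)=0 chase 'b': 0 ⇒ 5;  out=∅∪out(5)=∅
  fail(3) 'cbb': from fail(2)=5 chase 'b': 5 ⇒ 6;  out=∅∪out(6)=∅
  fail(7) 'bbc': from fail(6)=5 chase 'c': 5→0 ⇒ 1;  out=∅∪out(1)=∅
  fail(4) 'cbbb': from fail(3)=6 chase 'b': 6→5 ⇒ 6;  out={0}∪out(6)={0}
  fail(8) 'bbcc': from fail(7)=1 chase 'c': 1→0 ⇒ 1;  out=∅∪out(1)=∅
  fail(9) 'bbccb': from fail(8)=1 chase 'b': 1 ⇒ 2;  out=∅∪out(2)=∅
  fail(10) 'bbccbc': from fail(9)=2 chase 'c': 2→5→0 ⇒ 1;  out={1}∪out(1)={1}

Text stream:
pos 0 'a': at 0
pos 1 'c': at 1
pos 2 'b': at 2
pos 3 'b': at 3
pos 4 'b': at 4  emit P0@[1:4]
pos 5 'b': at 6 (fail-walked)
pos 6 'b': at 6 (fail-walked)
pos 7 'c': at 7
pos 8 'c': at 8
pos 9 'b': at 9
pos 10 'c': at 10  emit P1@[5:10]
pos 11 'a': at 0 (fail-walked)
pos 12 'c': at 1
pos 13 'd': at 0 (fail-walked)
pos 14 'a': at 0
pos 15 'b': at 5
pos 16 'b': at 6
pos 17 'c': at 7
pos 18 'c': at 8
pos 19 'b': at 9
pos 20 'c': at 10  emit P1@[15:20]
pos 21 'c': at 1 (fail-walked)
pos 22 'c': at 1 (fail-walked)
pos 23 'b': at 2
pos 24 'b': at 3
pos 25 'b': at 4  emit P0@[22:25]
pos 26 'c': at 7 (fail-walked)
pos 27 'b': at 2 (fail-walked)
pos 28 'b': at 3
pos 29 'b': at 4  emit P0@[26:29]
pos 30 'b': at 6 (fail-walked)
pos 31 'd': at 0 (fail-walked)
pos 32 'c': at 1
pos 33 'b': at 2
pos 34 'b': at 3
pos 35 'b': at 4  emit P0@[32:35]
pos 36 'c': at 7 (fail-walked)
pos 37 'a': at 0 (fail-walked)
pos 38 'c': at 1
pos 39 'a': at 0 (fail-walked)
pos 40 'd': at 0
pos 41 'b': at 5
pos 42 'c': at 1 (fail-walked)
pos 43 'b': at 2
pos 44 'b': at 3
pos 45 'b': at 4  emit P0@[42:45]
pos 46 'b': at 6 (fail-walked)
pos 47 'b': at 6 (fail-walked)
pos 48 'c': at 7
pos 49 'c': at 8
pos 50 'b': at 9
pos 51 'c': at 10  emit P1@[46:51]
pos 52 'c': at 1 (fail-walked)
pos 53 'b': at 2
pos 54 'b': at 3
pos 55 'b': at 4  emit P0@[52:55]
pos 56 'a': at 0 (fail-walked)
pos 57 'd': at 0
pos 58 'b': at 5
pos 59 'b': at 6
pos 60 'c': at 7
pos 61 'c': at 8
pos 62 'b': at 9
pos 63 'c': at 10  emit P1@[58:63]
pos 64 'c': at 1 (fail-walked)
pos 65 'b': at 2
pos 66 'b': at 3
pos 67 'b': at 4  emit P0@[64:67]
pos 68 'c': at 7 (fail-walked)
pos 69 'c': at 8
pos 70 'b': at 9
pos 71 'b': at 3 (fail-walked)
pos 72 'c': at 7 (fail-walked)
pos 73 'c': at 8
pos 74 'b': at 9
pos 75 'c': at 10  emit P1@[70:75]

Result: [[4,0],[10,1],[20,1],[25,0],[29,0],[35,0],[45,0],[51,1],[55,0],[63,1],[67,0],[75,1]]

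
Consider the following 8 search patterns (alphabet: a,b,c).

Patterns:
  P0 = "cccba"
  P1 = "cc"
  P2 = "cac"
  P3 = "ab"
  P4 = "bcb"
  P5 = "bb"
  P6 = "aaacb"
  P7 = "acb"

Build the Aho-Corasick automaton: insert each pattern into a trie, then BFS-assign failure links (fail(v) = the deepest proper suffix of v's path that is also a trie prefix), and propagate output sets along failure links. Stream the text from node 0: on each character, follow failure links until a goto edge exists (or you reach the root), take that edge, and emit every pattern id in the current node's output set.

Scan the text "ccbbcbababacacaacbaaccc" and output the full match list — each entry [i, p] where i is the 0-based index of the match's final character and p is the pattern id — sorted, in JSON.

Construct AC machine:
Trie nodes:
  n0 'ε': a→8 b→10 c→1
  n1 'c': a→6 c→2
  n2 'cc': c→3  ←P1
  n3 'ccc': b→4
  n4 'cccb': a→5
  n5 'cccba': ·  ←P0
  n6 'ca': c→7
  n7 'cac': ·  ←P2
  n8 'a': a→14 b→9 c→18
  n9 'ab': ·  ←P3
  n10 'b': b→13 c→11
  n11 'bc': b→12
  n12 'bcb': ·  ←P4
  n13 'bb': ·  ←P5
  n14 'aa': a→15
  n15 'aaa': c→16
  n16 'aaac': b→17
  n17 'aaacb': ·  ←P6
  n18 'ac': b→19
  n19 'acb': ·  ←P7

BFS fail/out derivation:
  n1('c'): parent n0 fail=0; on 'c' 0 → fail=0;  out ∅∪∅=∅
  n8('a'): parent n0 fail=0; on 'a' 0 → fail=0;  out ∅∪∅=∅
  n10('b'): parent n0 fail=0; on 'b' 0 → fail=0;  out ∅∪∅=∅
  n2('cc'): parent n1 fail=0; on 'c' 0 → fail=1;  out {1}∪∅={1}
  n6('ca'): parent n1 fail=0; on 'a' 0 → fail=8;  out ∅∪∅=∅
  n9('ab'): parent n8 fail=0; on 'b' 0 → fail=10;  out {3}∪∅={3}
  n11('bc'): parent n10 fail=0; on 'c' 0 → fail=1;  out ∅∪∅=∅
  n13('bb'): parent n10 fail=0; on 'b' 0 → fail=10;  out {5}∪∅={5}
  n14('aa'): parent n8 fail=0; on 'a' 0 → fail=8;  out ∅∪∅=∅
  n18('ac'): parent n8 fail=0; on 'c' 0 → fail=1;  out ∅∪∅=∅
  n3('ccc'): parent n2 fail=1; on 'c' 1 → fail=2;  out ∅∪{1}={1}
  n7('cac'): parent n6 fail=8; on 'c' 8 → fail=18;  out {2}∪∅={2}
  n12('bcb'): parent n11 fail=1; on 'b' 1→0 → fail=10;  out {4}∪∅={4}
  n15('aaa'): parent n14 fail=8; on 'a' 8 → fail=14;  out ∅∪∅=∅
  n19('acb'): parent n18 fail=1; on 'b' 1→0 → fail=10;  out {7}∪∅={7}
  n4('cccb'): parent n3 fail=2; on 'b' 2→1→0 → fail=10;  out ∅∪∅=∅
  n16('aaac'): parent n15 fail=14; on 'c' 14→8 → fail=18;  out ∅∪∅=∅
  n5('cccba'): parent n4 fail=10; on 'a' 10→0 → fail=8;  out {0}∪∅={0}
  n17('aaacb'): parent n16 fail=18; on 'b' 18 → fail=19;  out {6}∪{7}={6,7}

Scan:
[0] read 'c'  n0⇒n1
[1] read 'c'  n1⇒n2  → match P1@[0:1]
[2] read 'b'  n2⇒n10 ·f
[3] read 'b'  n10⇒n13  → match P5@[2:3]
[4] read 'c'  n13⇒n11 ·f
[5] read 'b'  n11⇒n12  → match P4@[3:5]
[6] read 'a'  n12⇒n8 ·f
[7] read 'b'  n8⇒n9  → match P3@[6:7]
[8] read 'a'  n9⇒n8 ·f
[9] read 'b'  n8⇒n9  → match P3@[8:9]
[10] read 'a'  n9⇒n8 ·f
[11] read 'c'  n8⇒n18
[12] read 'a'  n18⇒n6 ·f
[13] read 'c'  n6⇒n7  → match P2@[11:13]
[14] read 'a'  n7⇒n6 ·f
[15] read 'a'  n6⇒n14 ·f
[16] read 'c'  n14⇒n18 ·f
[17] read 'b'  n18⇒n19  → match P7@[15:17]
[18] read 'a'  n19⇒n8 ·f
[19] read 'a'  n8⇒n14
[20] read 'c'  n14⇒n18 ·f
[21] read 'c'  n18⇒n2 ·f  → match P1@[20:21]
[22] read 'c'  n2⇒n3  → match P1@[21:22]

All matches (sorted): [[1,1],[3,5],[5,4],[7,3],[9,3],[13,2],[17,7],[21,1],[22,1]]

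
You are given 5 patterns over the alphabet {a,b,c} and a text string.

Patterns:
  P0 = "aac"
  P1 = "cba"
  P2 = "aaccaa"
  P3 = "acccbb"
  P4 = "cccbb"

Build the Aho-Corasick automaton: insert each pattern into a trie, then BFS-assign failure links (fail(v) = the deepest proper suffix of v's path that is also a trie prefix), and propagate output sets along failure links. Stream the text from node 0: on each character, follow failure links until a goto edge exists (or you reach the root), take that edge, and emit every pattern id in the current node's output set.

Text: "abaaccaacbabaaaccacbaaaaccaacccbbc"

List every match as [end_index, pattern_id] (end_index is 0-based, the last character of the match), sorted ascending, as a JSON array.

Build:
Trie (insert patterns):
  0='ε' goto a→1 c→4
  1='a' goto a→2 c→10
  2='aa' goto c→3
  3='aac' goto c→7  ←P0
  4='c' goto b→5 c→15
  5='cb' goto a→6
  6='cba' goto ·  ←P1
  7='aacc' goto a→8
  8='aacca' goto a→9
  9='aaccaa' goto ·  ←P2
  10='ac' goto c→11
  11='acc' goto c→12
  12='accc' goto b→13
  13='acccb' goto b→14
  14='acccbb' goto ·  ←P3
  15='cc' goto c→16
  16='ccc' goto b→17
  17='cccb' goto b→18
  18='cccbb' goto ·  ←P4

Failure links (BFS by depth):
  n1('a'): parent n0 fail=0; on 'a' 0 → fail=0;  out ∅∪∅=∅
  n4('c'): parent n0 fail=0; on 'c' 0 → fail=0;  out ∅∪∅=∅
  n2('aa'): parent n1 fail=0; on 'a' 0 → fail=1;  out ∅∪∅=∅
  n5('cb'): parent n4 fail=0; on 'b' 0 → fail=0;  out ∅∪∅=∅
  n10('ac'): parent n1 fail=0; on 'c' 0 → fail=4;  out ∅∪∅=∅
  n15('cc'): parent n4 fail=0; on 'c' 0 → fail=4;  out ∅∪∅=∅
  n3('aac'): parent n2 fail=1; on 'c' 1 → fail=10;  out {0}∪∅={0}
  n6('cba'): parent n5 fail=0; on 'a' 0 → fail=1;  out {1}∪∅={1}
  n11('acc'): parent n10 fail=4; on 'c' 4 → fail=15;  out ∅∪∅=∅
  n16('ccc'): parent n15 fail=4; on 'c' 4 → fail=15;  out ∅∪∅=∅
  n7('aacc'): parent n3 fail=10; on 'c' 10 → fail=11;  out ∅∪∅=∅
  n12('accc'): parent n11 fail=15; on 'c' 15 → fail=16;  out ∅∪∅=∅
  n17('cccb'): parent n16 fail=15; on 'b' 15→4 → fail=5;  out ∅∪∅=∅
  n8('aacca'): parent n7 fail=11; on 'a' 11→15→4→0 → fail=1;  out ∅∪∅=∅
  n13('acccb'): parent n12 fail=16; on 'b' 16 → fail=17;  out ∅∪∅=∅
  n18('cccbb'): parent n17 fail=5; on 'b' 5→0 → fail=0;  out {4}∪∅={4}
  n9('aaccaa'): parent n8 fail=1; on 'a' 1 → fail=2;  out {2}∪∅={2}
  n14('acccbb'): parent n13 fail=17; on 'b' 17 → fail=18;  out {3}∪{4}={3,4}

Text stream:
pos 0 'a': at 1
pos 1 'b': at 0 (fail-walked)
pos 2 'a': at 1
pos 3 'a': at 2
pos 4 'c': at 3  ** P0@[2:4]
pos 5 'c': at 7
pos 6 'a': at 8
pos 7 'a': at 9  ** P2@[2:7]
pos 8 'c': at 3 (fail-walked)  ** P0@[6:8]
pos 9 'b': at 5 (fail-walked)
pos 10 'a': at 6  ** P1@[8:10]
pos 11 'b': at 0 (fail-walked)
pos 12 'a': at 1
pos 13 'a': at 2
pos 14 'a': at 2 (fail-walked)
pos 15 'c': at 3  ** P0@[13:15]
pos 16 'c': at 7
pos 17 'a': at 8
pos 18 'c': at 10 (fail-walked)
pos 19 'b': at 5 (fail-walked)
pos 20 'a': at 6  ** P1@[18:20]
pos 21 'a': at 2 (fail-walked)
pos 22 'a': at 2 (fail-walked)
pos 23 'a': at 2 (fail-walked)
pos 24 'c': at 3  ** P0@[22:24]
pos 25 'c': at 7
pos 26 'a': at 8
pos 27 'a': at 9  ** P2@[22:27]
pos 28 'c': at 3 (fail-walked)  ** P0@[26:28]
pos 29 'c': at 7
pos 30 'c': at 12 (fail-walked)
pos 31 'b': at 13
pos 32 'b': at 14  ** P3@[27:32],P4@[28:32]
pos 33 'c': at 4 (fail-walked)

Matches: [[4,0],[7,2],[8,0],[10,1],[15,0],[20,1],[24,0],[27,2],[28,0],[32,3],[32,4]]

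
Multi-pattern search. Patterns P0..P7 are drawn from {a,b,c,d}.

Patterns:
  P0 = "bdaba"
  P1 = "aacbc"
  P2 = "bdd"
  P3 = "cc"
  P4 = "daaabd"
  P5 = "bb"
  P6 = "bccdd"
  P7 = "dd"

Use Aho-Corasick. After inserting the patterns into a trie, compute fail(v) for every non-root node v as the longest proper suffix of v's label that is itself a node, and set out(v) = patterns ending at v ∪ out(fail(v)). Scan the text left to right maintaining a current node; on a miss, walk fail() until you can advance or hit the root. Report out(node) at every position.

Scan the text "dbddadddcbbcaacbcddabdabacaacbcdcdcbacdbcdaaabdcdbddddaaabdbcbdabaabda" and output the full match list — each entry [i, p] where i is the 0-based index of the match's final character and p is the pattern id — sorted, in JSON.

Construct AC machine:
Trie (insert patterns):
  n0 'ε': a→6 b→1 c→12 d→14
  n1 'b': b→20 c→21 d→2
  n2 'bd': a→3 d→11
  n3 'bda': b→4
  n4 'bdab': a→5
  n5 'bdaba': ·  ←P0
  n6 'a': a→7
  n7 'aa': c→8
  n8 'aac': b→9
  n9 'aacb': c→10
  n10 'aacbc': ·  ←P1
  n11 'bdd': ·  ←P2
  n12 'c': c→13
  n13 'cc': ·  ←P3
  n14 'd': a→15 d→25
  n15 'da': a→16
  n16 'daa': a→17
  n17 'daaa': b→18
  n18 'daaab': d→19
  n19 'daaabd': ·  ←P4
  n20 'bb': ·  ←P5
  n21 'bc': c→22
  n22 'bcc': d→23
  n23 'bccd': d→24
  n24 'bccdd': ·  ←P6
  n25 'dd': ·  ←P7

Failure links (BFS by depth):
  n1('b'): parent n0 fail=0; on 'b' 0 → fail=0;  out ∅∪∅=∅
  n6('a'): parent n0 fail=0; on 'a' 0 → fail=0;  out ∅∪∅=∅
  n12('c'): parent n0 fail=0; on 'c' 0 → fail=0;  out ∅∪∅=∅
  n14('d'): parent n0 fail=0; on 'd' 0 → fail=0;  out ∅∪∅=∅
  n2('bd'): parent n1 fail=0; on 'd' 0 → fail=14;  out ∅∪∅=∅
  n7('aa'): parent n6 fail=0; on 'a' 0 → fail=6;  out ∅∪∅=∅
  n13('cc'): parent n12 fail=0; on 'c' 0 → fail=12;  out {3}∪∅={3}
  n15('da'): parent n14 fail=0; on 'a' 0 → fail=6;  out ∅∪∅=∅
  n20('bb'): parent n1 fail=0; on 'b' 0 → fail=1;  out {5}∪∅={5}
  n21('bc'): parent n1 fail=0; on 'c' 0 → fail=12;  out ∅∪∅=∅
  n25('dd'): parent n14 fail=0; on 'd' 0 → fail=14;  out {7}∪∅={7}
  n3('bda'): parent n2 fail=14; on 'a' 14 → fail=15;  out ∅∪∅=∅
  n8('aac'): parent n7 fail=6; on 'c' 6→0 → fail=12;  out ∅∪∅=∅
  n11('bdd'): parent n2 fail=14; on 'd' 14 → fail=25;  out {2}∪{7}={2,7}
  n16('daa'): parent n15 fail=6; on 'a' 6 → fail=7;  out ∅∪∅=∅
  n22('bcc'): parent n21 fail=12; on 'c' 12 → fail=13;  out ∅∪{3}={3}
  n4('bdab'): parent n3 fail=15; on 'b' 15→6→0 → fail=1;  out ∅∪∅=∅
  n9('aacb'): parent n8 fail=12; on 'b' 12→0 → fail=1;  out ∅∪∅=∅
  n17('daaa'): parent n16 fail=7; on 'a' 7→6 → fail=7;  out ∅∪∅=∅
  n23('bccd'): parent n22 fail=13; on 'd' 13→12→0 → fail=14;  out ∅∪∅=∅
  n5('bdaba'): parent n4 fail=1; on 'a' 1→0 → fail=6;  out {0}∪∅={0}
  n10('aacbc'): parent n9 fail=1; on 'c' 1 → fail=21;  out {1}∪∅={1}
  n18('daaab'): parent n17 fail=7; on 'b' 7→6→0 → fail=1;  out ∅∪∅=∅
  n24('bccdd'): parent n23 fail=14; on 'd' 14 → fail=25;  out {6}∪{7}={6,7}
  n19('daaabd'): parent n18 fail=1; on 'd' 1 → fail=2;  out {4}∪∅={4}

Scan:
[0] read 'd'  n0⇒n14
[1] read 'b'  n14⇒n1 ·f
[2] read 'd'  n1⇒n2
[3] read 'd'  n2⇒n11  ** P2@[1:3],P7@[2:3]
[4] read 'a'  n11⇒n15 ·f
[5] read 'd'  n15⇒n14 ·f
[6] read 'd'  n14⇒n25  ** P7@[5:6]
[7] read 'd'  n25⇒n25 ·f  ** P7@[6:7]
[8] read 'c'  n25⇒n12 ·f
[9] read 'b'  n12⇒n1 ·f
[10] read 'b'  n1⇒n20  ** P5@[9:10]
[11] read 'c'  n20⇒n21 ·f
[12] read 'a'  n21⇒n6 ·f
[13] read 'a'  n6⇒n7
[14] read 'c'  n7⇒n8
[15] read 'b'  n8⇒n9
[16] read 'c'  n9⇒n10  ** P1@[12:16]
[17] read 'd'  n10⇒n14 ·f
[18] read 'd'  n14⇒n25  ** P7@[17:18]
[19] read 'a'  n25⇒n15 ·f
[20] read 'b'  n15⇒n1 ·f
[21] read 'd'  n1⇒n2
[22] read 'a'  n2⇒n3
[23] read 'b'  n3⇒n4
[24] read 'a'  n4⇒n5  ** P0@[20:24]
[25] read 'c'  n5⇒n12 ·f
[26] read 'a'  n12⇒n6 ·f
[27] read 'a'  n6⇒n7
[28] read 'c'  n7⇒n8
[29] read 'b'  n8⇒n9
[30] read 'c'  n9⇒n10  ** P1@[26:30]
[31] read 'd'  n10⇒n14 ·f
[32] read 'c'  n14⇒n12 ·f
[33] read 'd'  n12⇒n14 ·f
[34] read 'c'  n14⇒n12 ·f
[35] read 'b'  n12⇒n1 ·f
[36] read 'a'  n1⇒n6 ·f
[37] read 'c'  n6⇒n12 ·f
[38] read 'd'  n12⇒n14 ·f
[39] read 'b'  n14⇒n1 ·f
[40] read 'c'  n1⇒n21
[41] read 'd'  n21⇒n14 ·f
[42] read 'a'  n14⇒n15
[43] read 'a'  n15⇒n16
[44] read 'a'  n16⇒n17
[45] read 'b'  n17⇒n18
[46] read 'd'  n18⇒n19  ** P4@[41:46]
[47] read 'c'  n19⇒n12 ·f
[48] read 'd'  n12⇒n14 ·f
[49] read 'b'  n14⇒n1 ·f
[50] read 'd'  n1⇒n2
[51] read 'd'  n2⇒n11  ** P2@[49:51],P7@[50:51]
[52] read 'd'  n11⇒n25 ·f  ** P7@[51:52]
[53] read 'd'  n25⇒n25 ·f  ** P7@[52:53]
[54] read 'a'  n25⇒n15 ·f
[55] read 'a'  n15⇒n16
[56] read 'a'  n16⇒n17
[57] read 'b'  n17⇒n18
[58] read 'd'  n18⇒n19  ** P4@[53:58]
[59] read 'b'  n19⇒n1 ·f
[60] read 'c'  n1⇒n21
[61] read 'b'  n21⇒n1 ·f
[62] read 'd'  n1⇒n2
[63] read 'a'  n2⇒n3
[64] read 'b'  n3⇒n4
[65] read 'a'  n4⇒n5  ** P0@[61:65]
[66] read 'a'  n5⇒n7 ·f
[67] read 'b'  n7⇒n1 ·f
[68] read 'd'  n1⇒n2
[69] read 'a'  n2⇒n3

Matches: [[3,2],[3,7],[6,7],[7,7],[10,5],[16,1],[18,7],[24,0],[30,1],[46,4],[51,2],[51,7],[52,7],[53,7],[58,4],[65,0]]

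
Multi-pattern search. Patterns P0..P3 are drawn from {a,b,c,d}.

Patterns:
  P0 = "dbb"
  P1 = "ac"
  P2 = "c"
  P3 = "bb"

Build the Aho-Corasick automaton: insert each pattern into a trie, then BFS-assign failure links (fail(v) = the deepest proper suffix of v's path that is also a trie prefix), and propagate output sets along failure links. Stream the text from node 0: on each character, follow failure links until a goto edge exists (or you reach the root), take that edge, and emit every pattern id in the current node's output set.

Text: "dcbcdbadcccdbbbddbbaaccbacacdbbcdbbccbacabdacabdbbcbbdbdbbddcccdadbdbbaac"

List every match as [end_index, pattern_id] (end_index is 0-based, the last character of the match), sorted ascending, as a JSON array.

Construct AC machine:
Trie (insert patterns):
  n0 'ε': a→4 b→7 c→6 d→1
  n1 'd': b→2
  n2 'db': b→3
  n3 'dbb': ·  [P0 ends]
  n4 'a': c→5
  n5 'ac': ·  [P1 ends]
  n6 'c': ·  [P2 ends]
  n7 'b': b→8
  n8 'bb': ·  [P3 ends]

BFS fail/out derivation:
  fail(1) 'd': from fail(0)=0 chase 'd': 0 ⇒ 0;  out=∅∪out(0)=∅
  fail(4) 'a': from fail(0)=0 chase 'a': 0 ⇒ 0;  out=∅∪out(0)=∅
  fail(6) 'c': from fail(0)=0 chase 'c': 0 ⇒ 0;  out={2}∪out(0)={2}
  fail(7) 'b': from fail(0)=0 chase 'b': 0 ⇒ 0;  out=∅∪out(0)=∅
  fail(2) 'db': from fail(1)=0 chase 'b': 0 ⇒ 7;  out=∅∪out(7)=∅
  fail(5) 'ac': from fail(4)=0 chase 'c': 0 ⇒ 6;  out={1}∪out(6)={1,2}
  fail(8) 'bb': from fail(7)=0 chase 'b': 0 ⇒ 7;  out={3}∪out(7)={3}
  fail(3) 'dbb': from fail(2)=7 chase 'b': 7 ⇒ 8;  out={0}∪out(8)={0,3}

Run:
pos 0 'd': at 1
pos 1 'c': at 6 (via fail)  ** P2@[1:1]
pos 2 'b': at 7 (via fail)
pos 3 'c': at 6 (via fail)  ** P2@[3:3]
pos 4 'd': at 1 (via fail)
pos 5 'b': at 2
pos 6 'a': at 4 (via fail)
pos 7 'd': at 1 (via fail)
pos 8 'c': at 6 (via fail)  ** P2@[8:8]
pos 9 'c': at 6 (via fail)  ** P2@[9:9]
pos 10 'c': at 6 (via fail)  ** P2@[10:10]
pos 11 'd': at 1 (via fail)
pos 12 'b': at 2
pos 13 'b': at 3  ** P0@[11:13],P3@[12:13]
pos 14 'b': at 8 (via fail)  ** P3@[13:14]
pos 15 'd': at 1 (via fail)
pos 16 'd': at 1 (via fail)
pos 17 'b': at 2
pos 18 'b': at 3  ** P0@[16:18],P3@[17:18]
pos 19 'a': at 4 (via fail)
pos 20 'a': at 4 (via fail)
pos 21 'c': at 5  ** P1@[20:21],P2@[21:21]
pos 22 'c': at 6 (via fail)  ** P2@[22:22]
pos 23 'b': at 7 (via fail)
pos 24 'a': at 4 (via fail)
pos 25 'c': at 5  ** P1@[24:25],P2@[25:25]
pos 26 'a': at 4 (via fail)
pos 27 'c': at 5  ** P1@[26:27],P2@[27:27]
pos 28 'd': at 1 (via fail)
pos 29 'b': at 2
pos 30 'b': at 3  ** P0@[28:30],P3@[29:30]
pos 31 'c': at 6 (via fail)  ** P2@[31:31]
pos 32 'd': at 1 (via fail)
pos 33 'b': at 2
pos 34 'b': at 3  ** P0@[32:34],P3@[33:34]
pos 35 'c': at 6 (via fail)  ** P2@[35:35]
pos 36 'c': at 6 (via fail)  ** P2@[36:36]
pos 37 'b': at 7 (via fail)
pos 38 'a': at 4 (via fail)
pos 39 'c': at 5  ** P1@[38:39],P2@[39:39]
pos 40 'a': at 4 (via fail)
pos 41 'b': at 7 (via fail)
pos 42 'd': at 1 (via fail)
pos 43 'a': at 4 (via fail)
pos 44 'c': at 5  ** P1@[43:44],P2@[44:44]
pos 45 'a': at 4 (via fail)
pos 46 'b': at 7 (via fail)
pos 47 'd': at 1 (via fail)
pos 48 'b': at 2
pos 49 'b': at 3  ** P0@[47:49],P3@[48:49]
pos 50 'c': at 6 (via fail)  ** P2@[50:50]
pos 51 'b': at 7 (via fail)
pos 52 'b': at 8  ** P3@[51:52]
pos 53 'd': at 1 (via fail)
pos 54 'b': at 2
pos 55 'd': at 1 (via fail)
pos 56 'b': at 2
pos 57 'b': at 3  ** P0@[55:57],P3@[56:57]
pos 58 'd': at 1 (via fail)
pos 59 'd': at 1 (via fail)
pos 60 'c': at 6 (via fail)  ** P2@[60:60]
pos 61 'c': at 6 (via fail)  ** P2@[61:61]
pos 62 'c': at 6 (via fail)  ** P2@[62:62]
pos 63 'd': at 1 (via fail)
pos 64 'a': at 4 (via fail)
pos 65 'd': at 1 (via fail)
pos 66 'b': at 2
pos 67 'd': at 1 (via fail)
pos 68 'b': at 2
pos 69 'b': at 3  ** P0@[67:69],P3@[68:69]
pos 70 'a': at 4 (via fail)
pos 71 'a': at 4 (via fail)
pos 72 'c': at 5  ** P1@[71:72],P2@[72:72]

All matches (sorted): [[1,2],[3,2],[8,2],[9,2],[10,2],[13,0],[13,3],[14,3],[18,0],[18,3],[21,1],[21,2],[22,2],[25,1],[25,2],[27,1],[27,2],[30,0],[30,3],[31,2],[34,0],[34,3],[35,2],[36,2],[39,1],[39,2],[44,1],[44,2],[49,0],[49,3],[50,2],[52,3],[57,0],[57,3],[60,2],[61,2],[62,2],[69,0],[69,3],[72,1],[72,2]]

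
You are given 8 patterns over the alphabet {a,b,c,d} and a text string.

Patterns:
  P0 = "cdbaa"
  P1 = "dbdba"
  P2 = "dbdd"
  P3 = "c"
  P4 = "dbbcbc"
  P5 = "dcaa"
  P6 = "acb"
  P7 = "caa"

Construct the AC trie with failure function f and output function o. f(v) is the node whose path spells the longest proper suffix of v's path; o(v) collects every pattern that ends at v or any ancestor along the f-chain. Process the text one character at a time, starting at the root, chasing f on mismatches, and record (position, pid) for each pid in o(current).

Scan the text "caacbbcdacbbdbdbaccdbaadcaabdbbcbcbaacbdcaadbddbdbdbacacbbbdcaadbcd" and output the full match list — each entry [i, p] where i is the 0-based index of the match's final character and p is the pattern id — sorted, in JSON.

Construct AC machine:
Trie (insert patterns):
  n0 'ε': a→19 c→1 d→6
  n1 'c': a→22 d→2  [P3 ends]
  n2 'cd': b→3
  n3 'cdb': a→4
  n4 'cdba': a→5
  n5 'cdbaa': ·  [P0 ends]
  n6 'd': b→7 c→16
  n7 'db': b→12 d→8
  n8 'dbd': b→9 d→11
  n9 'dbdb': a→10
  n10 'dbdba': ·  [P1 ends]
  n11 'dbdd': ·  [P2 ends]
  n12 'dbb': c→13
  n13 'dbbc': b→14
  n14 'dbbcb': c→15
  n15 'dbbcbc': ·  [P4 ends]
  n16 'dc': a→17
  n17 'dca': a→18
  n18 'dcaa': ·  [P5 ends]
  n19 'a': c→20
  n20 'ac': b→21
  n21 'acb': ·  [P6 ends]
  n22 'ca': a→23
  n23 'caa': ·  [P7 ends]

BFS fail/out derivation:
  n1('c'): parent n0 fail=0; on 'c' 0 → fail=0;  out {3}∪∅={3}
  n6('d'): parent n0 fail=0; on 'd' 0 → fail=0;  out ∅∪∅=∅
  n19('a'): parent n0 fail=0; on 'a' 0 → fail=0;  out ∅∪∅=∅
  n2('cd'): parent n1 fail=0; on 'd' 0 → fail=6;  out ∅∪∅=∅
  n7('db'): parent n6 fail=0; on 'b' 0 → fail=0;  out ∅∪∅=∅
  n16('dc'): parent n6 fail=0; on 'c' 0 → fail=1;  out ∅∪{3}={3}
  n20('ac'): parent n19 fail=0; on 'c' 0 → fail=1;  out ∅∪{3}={3}
  n22('ca'): parent n1 fail=0; on 'a' 0 → fail=19;  out ∅∪∅=∅
  n3('cdb'): parent n2 fail=6; on 'b' 6 → fail=7;  out ∅∪∅=∅
  n8('dbd'): parent n7 fail=0; on 'd' 0 → fail=6;  out ∅∪∅=∅
  n12('dbb'): parent n7 fail=0; on 'b' 0 → fail=0;  out ∅∪∅=∅
  n17('dca'): parent n16 fail=1; on 'a' 1 → fail=22;  out ∅∪∅=∅
  n21('acb'): parent n20 fail=1; on 'b' 1→0 → fail=0;  out {6}∪∅={6}
  n23('caa'): parent n22 fail=19; on 'a' 19→0 → fail=19;  out {7}∪∅={7}
  n4('cdba'): parent n3 fail=7; on 'a' 7→0 → fail=19;  out ∅∪∅=∅
  n9('dbdb'): parent n8 fail=6; on 'b' 6 → fail=7;  out ∅∪∅=∅
  n11('dbdd'): parent n8 fail=6; on 'd' 6→0 → fail=6;  out {2}∪∅={2}
  n13('dbbc'): parent n12 fail=0; on 'c' 0 → fail=1;  out ∅∪{3}={3}
  n18('dcaa'): parent n17 fail=22; on 'a' 22 → fail=23;  out {5}∪{7}={5,7}
  n5('cdbaa'): parent n4 fail=19; on 'a' 19→0 → fail=19;  out {0}∪∅={0}
  n10('dbdba'): parent n9 fail=7; on 'a' 7→0 → fail=19;  out {1}∪∅={1}
  n14('dbbcb'): parent n13 fail=1; on 'b' 1→0 → fail=0;  out ∅∪∅=∅
  n15('dbbcbc'): parent n14 fail=0; on 'c' 0 → fail=1;  out {4}∪{3}={3,4}

Run:
pos 0 'c': at 1  ** P3@[0:0]
pos 1 'a': at 22
pos 2 'a': at 23  ** P7@[0:2]
pos 3 'c': at 20 (via fail)  ** P3@[3:3]
pos 4 'b': at 21  ** P6@[2:4]
pos 5 'b': at 0 (via fail)
pos 6 'c': at 1  ** P3@[6:6]
pos 7 'd': at 2
pos 8 'a': at 19 (via fail)
pos 9 'c': at 20  ** P3@[9:9]
pos 10 'b': at 21  ** P6@[8:10]
pos 11 'b': at 0 (via fail)
pos 12 'd': at 6
pos 13 'b': at 7
pos 14 'd': at 8
pos 15 'b': at 9
pos 16 'a': at 10  ** P1@[12:16]
pos 17 'c': at 20 (via fail)  ** P3@[17:17]
pos 18 'c': at 1 (via fail)  ** P3@[18:18]
pos 19 'd': at 2
pos 20 'b': at 3
pos 21 'a': at 4
pos 22 'a': at 5  ** P0@[18:22]
pos 23 'd': at 6 (via fail)
pos 24 'c': at 16  ** P3@[24:24]
pos 25 'a': at 17
pos 26 'a': at 18  ** P5@[23:26],P7@[24:26]
pos 27 'b': at 0 (via fail)
pos 28 'd': at 6
pos 29 'b': at 7
pos 30 'b': at 12
pos 31 'c': at 13  ** P3@[31:31]
pos 32 'b': at 14
pos 33 'c': at 15  ** P3@[33:33],P4@[28:33]
pos 34 'b': at 0 (via fail)
pos 35 'a': at 19
pos 36 'a': at 19 (via fail)
pos 37 'c': at 20  ** P3@[37:37]
pos 38 'b': at 21  ** P6@[36:38]
pos 39 'd': at 6 (via fail)
pos 40 'c': at 16  ** P3@[40:40]
pos 41 'a': at 17
pos 42 'a': at 18  ** P5@[39:42],P7@[40:42]
pos 43 'd': at 6 (via fail)
pos 44 'b': at 7
pos 45 'd': at 8
pos 46 'd': at 11  ** P2@[43:46]
pos 47 'b': at 7 (via fail)
pos 48 'd': at 8
pos 49 'b': at 9
pos 50 'd': at 8 (via fail)
pos 51 'b': at 9
pos 52 'a': at 10  ** P1@[48:52]
pos 53 'c': at 20 (via fail)  ** P3@[53:53]
pos 54 'a': at 22 (via fail)
pos 55 'c': at 20 (via fail)  ** P3@[55:55]
pos 56 'b': at 21  ** P6@[54:56]
pos 57 'b': at 0 (via fail)
pos 58 'b': at 0
pos 59 'd': at 6
pos 60 'c': at 16  ** P3@[60:60]
pos 61 'a': at 17
pos 62 'a': at 18  ** P5@[59:62],P7@[60:62]
pos 63 'd': at 6 (via fail)
pos 64 'b': at 7
pos 65 'c': at 1 (via fail)  ** P3@[65:65]
pos 66 'd': at 2

Matches: [[0,3],[2,7],[3,3],[4,6],[6,3],[9,3],[10,6],[16,1],[17,3],[18,3],[22,0],[24,3],[26,5],[26,7],[31,3],[33,3],[33,4],[37,3],[38,6],[40,3],[42,5],[42,7],[46,2],[52,1],[53,3],[55,3],[56,6],[60,3],[62,5],[62,7],[65,3]]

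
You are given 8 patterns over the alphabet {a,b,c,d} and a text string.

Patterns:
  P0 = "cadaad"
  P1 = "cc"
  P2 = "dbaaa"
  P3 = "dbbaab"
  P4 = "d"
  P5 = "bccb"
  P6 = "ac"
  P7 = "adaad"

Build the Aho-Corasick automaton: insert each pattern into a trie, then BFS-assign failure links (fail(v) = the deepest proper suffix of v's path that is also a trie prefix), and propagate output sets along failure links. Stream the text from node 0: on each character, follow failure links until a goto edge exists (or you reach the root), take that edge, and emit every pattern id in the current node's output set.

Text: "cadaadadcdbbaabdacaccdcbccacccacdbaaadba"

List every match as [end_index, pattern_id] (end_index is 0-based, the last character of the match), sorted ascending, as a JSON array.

Construct AC machine:
Trie (insert patterns):
  n0 'ε': a→21 b→17 c→1 d→8
  n1 'c': a→2 c→7
  n2 'ca': d→3
  n3 'cad': a→4
  n4 'cada': a→5
  n5 'cadaa': d→6
  n6 'cadaad': ·  [P0 ends]
  n7 'cc': ·  [P1 ends]
  n8 'd': b→9  [P4 ends]
  n9 'db': a→10 b→13
  n10 'dba': a→11
  n11 'dbaa': a→12
  n12 'dbaaa': ·  [P2 ends]
  n13 'dbb': a→14
  n14 'dbba': a→15
  n15 'dbbaa': b→16
  n16 'dbbaab': ·  [P3 ends]
  n17 'b': c→18
  n18 'bc': c→19
  n19 'bcc': b→20
  n20 'bccb': ·  [P5 ends]
  n21 'a': c→22 d→23
  n22 'ac': ·  [P6 ends]
  n23 'ad': a→24
  n24 'ada': a→25
  n25 'adaa': d→26
  n26 'adaad': ·  [P7 ends]

BFS fail/out derivation:
  n1('c'): parent n0 fail=0; on 'c' 0 → fail=0;  out ∅∪∅=∅
  n8('d'): parent n0 fail=0; on 'd' 0 → fail=0;  out {4}∪∅={4}
  n17('b'): parent n0 fail=0; on 'b' 0 → fail=0;  out ∅∪∅=∅
  n21('a'): parent n0 fail=0; on 'a' 0 → fail=0;  out ∅∪∅=∅
  n2('ca'): parent n1 fail=0; on 'a' 0 → fail=21;  out ∅∪∅=∅
  n7('cc'): parent n1 fail=0; on 'c' 0 → fail=1;  out {1}∪∅={1}
  n9('db'): parent n8 fail=0; on 'b' 0 → fail=17;  out ∅∪∅=∅
  n18('bc'): parent n17 fail=0; on 'c' 0 → fail=1;  out ∅∪∅=∅
  n22('ac'): parent n21 fail=0; on 'c' 0 → fail=1;  out {6}∪∅={6}
  n23('ad'): parent n21 fail=0; on 'd' 0 → fail=8;  out ∅∪{4}={4}
  n3('cad'): parent n2 fail=21; on 'd' 21 → fail=23;  out ∅∪{4}={4}
  n10('dba'): parent n9 fail=17; on 'a' 17→0 → fail=21;  out ∅∪∅=∅
  n13('dbb'): parent n9 fail=17; on 'b' 17→0 → fail=17;  out ∅∪∅=∅
  n19('bcc'): parent n18 fail=1; on 'c' 1 → fail=7;  out ∅∪{1}={1}
  n24('ada'): parent n23 fail=8; on 'a' 8→0 → fail=21;  out ∅∪∅=∅
  n4('cada'): parent n3 fail=23; on 'a' 23 → fail=24;  out ∅∪∅=∅
  n11('dbaa'): parent n10 fail=21; on 'a' 21→0 → fail=21;  out ∅∪∅=∅
  n14('dbba'): parent n13 fail=17; on 'a' 17→0 → fail=21;  out ∅∪∅=∅
  n20('bccb'): parent n19 fail=7; on 'b' 7→1→0 → fail=17;  out {5}∪∅={5}
  n25('adaa'): parent n24 fail=21; on 'a' 21→0 → fail=21;  out ∅∪∅=∅
  n5('cadaa'): parent n4 fail=24; on 'a' 24 → fail=25;  out ∅∪∅=∅
  n12('dbaaa'): parent n11 fail=21; on 'a' 21→0 → fail=21;  out {2}∪∅={2}
  n15('dbbaa'): parent n14 fail=21; on 'a' 21→0 → fail=21;  out ∅∪∅=∅
  n26('adaad'): parent n25 fail=21; on 'd' 21 → fail=23;  out {7}∪{4}={4,7}
  n6('cadaad'): parent n5 fail=25; on 'd' 25 → fail=26;  out {0}∪{4,7}={0,4,7}
  n16('dbbaab'): parent n15 fail=21; on 'b' 21→0 → fail=17;  out {3}∪∅={3}

Scan:
pos 0 'c': at 1
pos 1 'a': at 2
pos 2 'd': at 3  emit P4@[2:2]
pos 3 'a': at 4
pos 4 'a': at 5
pos 5 'd': at 6  emit P0@[0:5],P4@[5:5],P7@[1:5]
pos 6 'a': at 24 ·f
pos 7 'd': at 23 ·f  emit P4@[7:7]
pos 8 'c': at 1 ·f
pos 9 'd': at 8 ·f  emit P4@[9:9]
pos 10 'b': at 9
pos 11 'b': at 13
pos 12 'a': at 14
pos 13 'a': at 15
pos 14 'b': at 16  emit P3@[9:14]
pos 15 'd': at 8 ·f  emit P4@[15:15]
pos 16 'a': at 21 ·f
pos 17 'c': at 22  emit P6@[16:17]
pos 18 'a': at 2 ·f
pos 19 'c': at 22 ·f  emit P6@[18:19]
pos 20 'c': at 7 ·f  emit P1@[19:20]
pos 21 'd': at 8 ·f  emit P4@[21:21]
pos 22 'c': at 1 ·f
pos 23 'b': at 17 ·f
pos 24 'c': at 18
pos 25 'c': at 19  emit P1@[24:25]
pos 26 'a': at 2 ·f
pos 27 'c': at 22 ·f  emit P6@[26:27]
pos 28 'c': at 7 ·f  emit P1@[27:28]
pos 29 'c': at 7 ·f  emit P1@[28:29]
pos 30 'a': at 2 ·f
pos 31 'c': at 22 ·f  emit P6@[30:31]
pos 32 'd': at 8 ·f  emit P4@[32:32]
pos 33 'b': at 9
pos 34 'a': at 10
pos 35 'a': at 11
pos 36 'a': at 12  emit P2@[32:36]
pos 37 'd': at 23 ·f  emit P4@[37:37]
pos 38 'b': at 9 ·f
pos 39 'a': at 10

Matches: [[2,4],[5,0],[5,4],[5,7],[7,4],[9,4],[14,3],[15,4],[17,6],[19,6],[20,1],[21,4],[25,1],[27,6],[28,1],[29,1],[31,6],[32,4],[36,2],[37,4]]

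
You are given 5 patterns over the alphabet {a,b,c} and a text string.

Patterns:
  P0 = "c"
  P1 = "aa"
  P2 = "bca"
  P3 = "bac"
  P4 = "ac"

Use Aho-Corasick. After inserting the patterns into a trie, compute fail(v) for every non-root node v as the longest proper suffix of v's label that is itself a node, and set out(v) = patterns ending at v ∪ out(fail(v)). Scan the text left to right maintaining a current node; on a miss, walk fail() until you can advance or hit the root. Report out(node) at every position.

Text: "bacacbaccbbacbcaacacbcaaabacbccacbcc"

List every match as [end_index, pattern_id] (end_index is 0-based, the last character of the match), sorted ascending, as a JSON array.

Construct AC machine:
Trie (insert patterns):
  0='ε' goto a→2 b→4 c→1
  1='c' goto ·  [P0 ends]
  2='a' goto a→3 c→9
  3='aa' goto ·  [P1 ends]
  4='b' goto a→7 c→5
  5='bc' goto a→6
  6='bca' goto ·  [P2 ends]
  7='ba' goto c→8
  8='bac' goto ·  [P3 ends]
  9='ac' goto ·  [P4 ends]

Failure links (BFS by depth):
  n1('c'): parent n0 fail=0; on 'c' 0 → fail=0;  out {0}∪∅={0}
  n2('a'): parent n0 fail=0; on 'a' 0 → fail=0;  out ∅∪∅=∅
  n4('b'): parent n0 fail=0; on 'b' 0 → fail=0;  out ∅∪∅=∅
  n3('aa'): parent n2 fail=0; on 'a' 0 → fail=2;  out {1}∪∅={1}
  n5('bc'): parent n4 fail=0; on 'c' 0 → fail=1;  out ∅∪{0}={0}
  n7('ba'): parent n4 fail=0; on 'a' 0 → fail=2;  out ∅∪∅=∅
  n9('ac'): parent n2 fail=0; on 'c' 0 → fail=1;  out {4}∪{0}={0,4}
  n6('bca'): parent n5 fail=1; on 'a' 1→0 → fail=2;  out {2}∪∅={2}
  n8('bac'): parent n7 fail=2; on 'c' 2 → fail=9;  out {3}∪{0,4}={0,3,4}

Scan:
[0] read 'b'  n0⇒n4
[1] read 'a'  n4⇒n7
[2] read 'c'  n7⇒n8  emit P0@[2:2],P3@[0:2],P4@[1:2]
[3] read 'a'  n8⇒n2 (fail-walked)
[4] read 'c'  n2⇒n9  emit P0@[4:4],P4@[3:4]
[5] read 'b'  n9⇒n4 (fail-walked)
[6] read 'a'  n4⇒n7
[7] read 'c'  n7⇒n8  emit P0@[7:7],P3@[5:7],P4@[6:7]
[8] read 'c'  n8⇒n1 (fail-walked)  emit P0@[8:8]
[9] read 'b'  n1⇒n4 (fail-walked)
[10] read 'b'  n4⇒n4 (fail-walked)
[11] read 'a'  n4⇒n7
[12] read 'c'  n7⇒n8  emit P0@[12:12],P3@[10:12],P4@[11:12]
[13] read 'b'  n8⇒n4 (fail-walked)
[14] read 'c'  n4⇒n5  emit P0@[14:14]
[15] read 'a'  n5⇒n6  emit P2@[13:15]
[16] read 'a'  n6⇒n3 (fail-walked)  emit P1@[15:16]
[17] read 'c'  n3⇒n9 (fail-walked)  emit P0@[17:17],P4@[16:17]
[18] read 'a'  n9⇒n2 (fail-walked)
[19] read 'c'  n2⇒n9  emit P0@[19:19],P4@[18:19]
[20] read 'b'  n9⇒n4 (fail-walked)
[21] read 'c'  n4⇒n5  emit P0@[21:21]
[22] read 'a'  n5⇒n6  emit P2@[20:22]
[23] read 'a'  n6⇒n3 (fail-walked)  emit P1@[22:23]
[24] read 'a'  n3⇒n3 (fail-walked)  emit P1@[23:24]
[25] read 'b'  n3⇒n4 (fail-walked)
[26] read 'a'  n4⇒n7
[27] read 'c'  n7⇒n8  emit P0@[27:27],P3@[25:27],P4@[26:27]
[28] read 'b'  n8⇒n4 (fail-walked)
[29] read 'c'  n4⇒n5  emit P0@[29:29]
[30] read 'c'  n5⇒n1 (fail-walked)  emit P0@[30:30]
[31] read 'a'  n1⇒n2 (fail-walked)
[32] read 'c'  n2⇒n9  emit P0@[32:32],P4@[31:32]
[33] read 'b'  n9⇒n4 (fail-walked)
[34] read 'c'  n4⇒n5  emit P0@[34:34]
[35] read 'c'  n5⇒n1 (fail-walked)  emit P0@[35:35]

Result: [[2,0],[2,3],[2,4],[4,0],[4,4],[7,0],[7,3],[7,4],[8,0],[12,0],[12,3],[12,4],[14,0],[15,2],[16,1],[17,0],[17,4],[19,0],[19,4],[21,0],[22,2],[23,1],[24,1],[27,0],[27,3],[27,4],[29,0],[30,0],[32,0],[32,4],[34,0],[35,0]]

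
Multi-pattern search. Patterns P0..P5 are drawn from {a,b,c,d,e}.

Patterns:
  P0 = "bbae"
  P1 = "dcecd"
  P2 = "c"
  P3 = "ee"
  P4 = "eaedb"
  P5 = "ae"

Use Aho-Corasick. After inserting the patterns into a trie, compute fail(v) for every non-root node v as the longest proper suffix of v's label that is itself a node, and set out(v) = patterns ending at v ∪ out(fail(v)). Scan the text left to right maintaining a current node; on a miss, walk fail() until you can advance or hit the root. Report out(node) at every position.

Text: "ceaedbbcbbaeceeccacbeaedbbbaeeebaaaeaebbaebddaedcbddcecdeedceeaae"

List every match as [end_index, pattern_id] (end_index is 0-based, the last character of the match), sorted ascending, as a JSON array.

Build:
Trie (insert patterns):
  0='ε' goto a→17 b→1 c→10 d→5 e→11
  1='b' goto b→2
  2='bb' goto a→3
  3='bba' goto e→4
  4='bbae' goto ·  [P0 ends]
  5='d' goto c→6
  6='dc' goto e→7
  7='dce' goto c→8
  8='dcec' goto d→9
  9='dcecd' goto ·  [P1 ends]
  10='c' goto ·  [P2 ends]
  11='e' goto a→13 e→12
  12='ee' goto ·  [P3 ends]
  13='ea' goto e→14
  14='eae' goto d→15
  15='eaed' goto b→16
  16='eaedb' goto ·  [P4 ends]
  17='a' goto e→18
  18='ae' goto ·  [P5 ends]

Failure links (BFS by depth):
  fail(1) 'b': from fail(0)=0 chase 'b': 0 ⇒ 0;  out=∅∪out(0)=∅
  fail(5) 'd': from fail(0)=0 chase 'd': 0 ⇒ 0;  out=∅∪out(0)=∅
  fail(10) 'c': from fail(0)=0 chase 'c': 0 ⇒ 0;  out={2}∪out(0)={2}
  fail(11) 'e': from fail(0)=0 chase 'e': 0 ⇒ 0;  out=∅∪out(0)=∅
  fail(17) 'a': from fail(0)=0 chase 'a': 0 ⇒ 0;  out=∅∪out(0)=∅
  fail(2) 'bb': from fail(1)=0 chase 'b': 0 ⇒ 1;  out=∅∪out(1)=∅
  fail(6) 'dc': from fail(5)=0 chase 'c': 0 ⇒ 10;  out=∅∪out(10)={2}
  fail(12) 'ee': from fail(11)=0 chase 'e': 0 ⇒ 11;  out={3}∪out(11)={3}
  fail(13) 'ea': from fail(11)=0 chase 'a': 0 ⇒ 17;  out=∅∪out(17)=∅
  fail(18) 'ae': from fail(17)=0 chase 'e': 0 ⇒ 11;  out={5}∪out(11)={5}
  fail(3) 'bba': from fail(2)=1 chase 'a': 1→0 ⇒ 17;  out=∅∪out(17)=∅
  fail(7) 'dce': from fail(6)=10 chase 'e': 10→0 ⇒ 11;  out=∅∪out(11)=∅
  fail(14) 'eae': from fail(13)=17 chase 'e': 17 ⇒ 18;  out=∅∪out(18)={5}
  fail(4) 'bbae': from fail(3)=17 chase 'e': 17 ⇒ 18;  out={0}∪out(18)={0,5}
  fail(8) 'dcec': from fail(7)=11 chase 'c': 11→0 ⇒ 10;  out=∅∪out(10)={2}
  fail(15) 'eaed': from fail(14)=18 chase 'd': 18→11→0 ⇒ 5;  out=∅∪out(5)=∅
  fail(9) 'dcecd': from fail(8)=10 chase 'd': 10→0 ⇒ 5;  out={1}∪out(5)={1}
  fail(16) 'eaedb': from fail(15)=5 chase 'b': 5→0 ⇒ 1;  out={4}∪out(1)={4}

Scan:
i=0 'c': node 0→10  emit P2@[0:0]
i=1 'e': node 10→11 (via fail)
i=2 'a': node 11→13
i=3 'e': node 13→14  emit P5@[2:3]
i=4 'd': node 14→15
i=5 'b': node 15→16  emit P4@[1:5]
i=6 'b': node 16→2 (via fail)
i=7 'c': node 2→10 (via fail)  emit P2@[7:7]
i=8 'b': node 10→1 (via fail)
i=9 'b': node 1→2
i=10 'a': node 2→3
i=11 'e': node 3→4  emit P0@[8:11],P5@[10:11]
i=12 'c': node 4→10 (via fail)  emit P2@[12:12]
i=13 'e': node 10→11 (via fail)
i=14 'e': node 11→12  emit P3@[13:14]
i=15 'c': node 12→10 (via fail)  emit P2@[15:15]
i=16 'c': node 10→10 (via fail)  emit P2@[16:16]
i=17 'a': node 10→17 (via fail)
i=18 'c': node 17→10 (via fail)  emit P2@[18:18]
i=19 'b': node 10→1 (via fail)
i=20 'e': node 1→11 (via fail)
i=21 'a': node 11→13
i=22 'e': node 13→14  emit P5@[21:22]
i=23 'd': node 14→15
i=24 'b': node 15→16  emit P4@[20:24]
i=25 'b': node 16→2 (via fail)
i=26 'b': node 2→2 (via fail)
i=27 'a': node 2→3
i=28 'e': node 3→4  emit P0@[25:28],P5@[27:28]
i=29 'e': node 4→12 (via fail)  emit P3@[28:29]
i=30 'e': node 12→12 (via fail)  emit P3@[29:30]
i=31 'b': node 12→1 (via fail)
i=32 'a': node 1→17 (via fail)
i=33 'a': node 17→17 (via fail)
i=34 'a': node 17→17 (via fail)
i=35 'e': node 17→18  emit P5@[34:35]
i=36 'a': node 18→13 (via fail)
i=37 'e': node 13→14  emit P5@[36:37]
i=38 'b': node 14→1 (via fail)
i=39 'b': node 1→2
i=40 'a': node 2→3
i=41 'e': node 3→4  emit P0@[38:41],P5@[40:41]
i=42 'b': node 4→1 (via fail)
i=43 'd': node 1→5 (via fail)
i=44 'd': node 5→5 (via fail)
i=45 'a': node 5→17 (via fail)
i=46 'e': node 17→18  emit P5@[45:46]
i=47 'd': node 18→5 (via fail)
i=48 'c': node 5→6  emit P2@[48:48]
i=49 'b': node 6→1 (via fail)
i=50 'd': node 1→5 (via fail)
i=51 'd': node 5→5 (via fail)
i=52 'c': node 5→6  emit P2@[52:52]
i=53 'e': node 6→7
i=54 'c': node 7→8  emit P2@[54:54]
i=55 'd': node 8→9  emit P1@[51:55]
i=56 'e': node 9→11 (via fail)
i=57 'e': node 11→12  emit P3@[56:57]
i=58 'd': node 12→5 (via fail)
i=59 'c': node 5→6  emit P2@[59:59]
i=60 'e': node 6→7
i=61 'e': node 7→12 (via fail)  emit P3@[60:61]
i=62 'a': node 12→13 (via fail)
i=63 'a': node 13→17 (via fail)
i=64 'e': node 17→18  emit P5@[63:64]

All matches (sorted): [[0,2],[3,5],[5,4],[7,2],[11,0],[11,5],[12,2],[14,3],[15,2],[16,2],[18,2],[22,5],[24,4],[28,0],[28,5],[29,3],[30,3],[35,5],[37,5],[41,0],[41,5],[46,5],[48,2],[52,2],[54,2],[55,1],[57,3],[59,2],[61,3],[64,5]]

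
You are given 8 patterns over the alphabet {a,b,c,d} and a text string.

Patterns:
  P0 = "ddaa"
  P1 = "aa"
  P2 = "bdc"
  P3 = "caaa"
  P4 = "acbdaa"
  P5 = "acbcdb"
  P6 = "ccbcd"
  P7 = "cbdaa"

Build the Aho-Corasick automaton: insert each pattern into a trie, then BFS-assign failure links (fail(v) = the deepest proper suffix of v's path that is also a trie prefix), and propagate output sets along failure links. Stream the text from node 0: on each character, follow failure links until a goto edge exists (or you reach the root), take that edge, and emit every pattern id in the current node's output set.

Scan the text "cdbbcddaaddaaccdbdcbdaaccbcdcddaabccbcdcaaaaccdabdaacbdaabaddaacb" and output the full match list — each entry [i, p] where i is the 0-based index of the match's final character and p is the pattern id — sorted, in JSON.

Build:
Trie (insert patterns):
  0='ε' goto a→5 b→7 c→10 d→1
  1='d' goto d→2
  2='dd' goto a→3
  3='dda' goto a→4
  4='ddaa' goto ·  ←P0
  5='a' goto a→6 c→14
  6='aa' goto ·  ←P1
  7='b' goto d→8
  8='bd' goto c→9
  9='bdc' goto ·  ←P2
  10='c' goto a→11 b→26 c→22
  11='ca' goto a→12
  12='caa' goto a→13
  13='caaa' goto ·  ←P3
  14='ac' goto b→15
  15='acb' goto c→19 d→16
  16='acbd' goto a→17
  17='acbda' goto a→18
  18='acbdaa' goto ·  ←P4
  19='acbc' goto d→20
  20='acbcd' goto b→21
  21='acbcdb' goto ·  ←P5
  22='cc' goto b→23
  23='ccb' goto c→24
  24='ccbc' goto d→25
  25='ccbcd' goto ·  ←P6
  26='cb' goto d→27
  27='cbd' goto a→28
  28='cbda' goto a→29
  29='cbdaa' goto ·  ←P7

Failure links (BFS by depth):
  fail(1) 'd': from fail(0)=0 chase 'd': 0 ⇒ 0;  out=∅∪out(0)=∅
  fail(5) 'a': from fail(0)=0 chase 'a': 0 ⇒ 0;  out=∅∪out(0)=∅
  fail(7) 'b': from fail(0)=0 chase 'b': 0 ⇒ 0;  out=∅∪out(0)=∅
  fail(10) 'c': from fail(0)=0 chase 'c': 0 ⇒ 0;  out=∅∪out(0)=∅
  fail(2) 'dd': from fail(1)=0 chase 'd': 0 ⇒ 1;  out=∅∪out(1)=∅
  fail(6) 'aa': from fail(5)=0 chase 'a': 0 ⇒ 5;  out={1}∪out(5)={1}
  fail(8) 'bd': from fail(7)=0 chase 'd': 0 ⇒ 1;  out=∅∪out(1)=∅
  fail(11) 'ca': from fail(10)=0 chase 'a': 0 ⇒ 5;  out=∅∪out(5)=∅
  fail(14) 'ac': from fail(5)=0 chase 'c': 0 ⇒ 10;  out=∅∪out(10)=∅
  fail(22) 'cc': from fail(10)=0 chase 'c': 0 ⇒ 10;  out=∅∪out(10)=∅
  fail(26) 'cb': from fail(10)=0 chase 'b': 0 ⇒ 7;  out=∅∪out(7)=∅
  fail(3) 'dda': from fail(2)=1 chase 'a': 1→0 ⇒ 5;  out=∅∪out(5)=∅
  fail(9) 'bdc': from fail(8)=1 chase 'c': 1→0 ⇒ 10;  out={2}∪out(10)={2}
  fail(12) 'caa': from fail(11)=5 chase 'a': 5 ⇒ 6;  out=∅∪out(6)={1}
  fail(15) 'acb': from fail(14)=10 chase 'b': 10 ⇒ 26;  out=∅∪out(26)=∅
  fail(23) 'ccb': from fail(22)=10 chase 'b': 10 ⇒ 26;  out=∅∪out(26)=∅
  fail(27) 'cbd': from fail(26)=7 chase 'd': 7 ⇒ 8;  out=∅∪out(8)=∅
  fail(4) 'ddaa': from fail(3)=5 chase 'a': 5 ⇒ 6;  out={0}∪out(6)={0,1}
  fail(13) 'caaa': from fail(12)=6 chase 'a': 6→5 ⇒ 6;  out={3}∪out(6)={1,3}
  fail(16) 'acbd': from fail(15)=26 chase 'd': 26 ⇒ 27;  out=∅∪out(27)=∅
  fail(19) 'acbc': from fail(15)=26 chase 'c': 26→7→0 ⇒ 10;  out=∅∪out(10)=∅
  fail(24) 'ccbc': from fail(23)=26 chase 'c': 26→7→0 ⇒ 10;  out=∅∪out(10)=∅
  fail(28) 'cbda': from fail(27)=8 chase 'a': 8→1→0 ⇒ 5;  out=∅∪out(5)=∅
  fail(17) 'acbda': from fail(16)=27 chase 'a': 27 ⇒ 28;  out=∅∪out(28)=∅
  fail(20) 'acbcd': from fail(19)=10 chase 'd': 10→0 ⇒ 1;  out=∅∪out(1)=∅
  fail(25) 'ccbcd': from fail(24)=10 chase 'd': 10→0 ⇒ 1;  out={6}∪out(1)={6}
  fail(29) 'cbdaa': from fail(28)=5 chase 'a': 5 ⇒ 6;  out={7}∪out(6)={1,7}
  fail(18) 'acbdaa': from fail(17)=28 chase 'a': 28 ⇒ 29;  out={4}∪out(29)={1,4,7}
  fail(21) 'acbcdb': from fail(20)=1 chase 'b': 1→0 ⇒ 7;  out={5}∪out(7)={5}

Scan:
pos 0 'c': at 10
pos 1 'd': at 1 (via fail)
pos 2 'b': at 7 (via fail)
pos 3 'b': at 7 (via fail)
pos 4 'c': at 10 (via fail)
pos 5 'd': at 1 (via fail)
pos 6 'd': at 2
pos 7 'a': at 3
pos 8 'a': at 4  → match P0@[5:8],P1@[7:8]
pos 9 'd': at 1 (via fail)
pos 10 'd': at 2
pos 11 'a': at 3
pos 12 'a': at 4  → match P0@[9:12],P1@[11:12]
pos 13 'c': at 14 (via fail)
pos 14 'c': at 22 (via fail)
pos 15 'd': at 1 (via fail)
pos 16 'b': at 7 (via fail)
pos 17 'd': at 8
pos 18 'c': at 9  → match P2@[16:18]
pos 19 'b': at 26 (via fail)
pos 20 'd': at 27
pos 21 'a': at 28
pos 22 'a': at 29  → match P1@[21:22],P7@[18:22]
pos 23 'c': at 14 (via fail)
pos 24 'c': at 22 (via fail)
pos 25 'b': at 23
pos 26 'c': at 24
pos 27 'd': at 25  → match P6@[23:27]
pos 28 'c': at 10 (via fail)
pos 29 'd': at 1 (via fail)
pos 30 'd': at 2
pos 31 'a': at 3
pos 32 'a': at 4  → match P0@[29:32],P1@[31:32]
pos 33 'b': at 7 (via fail)
pos 34 'c': at 10 (via fail)
pos 35 'c': at 22
pos 36 'b': at 23
pos 37 'c': at 24
pos 38 'd': at 25  → match P6@[34:38]
pos 39 'c': at 10 (via fail)
pos 40 'a': at 11
pos 41 'a': at 12  → match P1@[40:41]
pos 42 'a': at 13  → match P1@[41:42],P3@[39:42]
pos 43 'a': at 6 (via fail)  → match P1@[42:43]
pos 44 'c': at 14 (via fail)
pos 45 'c': at 22 (via fail)
pos 46 'd': at 1 (via fail)
pos 47 'a': at 5 (via fail)
pos 48 'b': at 7 (via fail)
pos 49 'd': at 8
pos 50 'a': at 5 (via fail)
pos 51 'a': at 6  → match P1@[50:51]
pos 52 'c': at 14 (via fail)
pos 53 'b': at 15
pos 54 'd': at 16
pos 55 'a': at 17
pos 56 'a': at 18  → match P1@[55:56],P4@[51:56],P7@[52:56]
pos 57 'b': at 7 (via fail)
pos 58 'a': at 5 (via fail)
pos 59 'd': at 1 (via fail)
pos 60 'd': at 2
pos 61 'a': at 3
pos 62 'a': at 4  → match P0@[59:62],P1@[61:62]
pos 63 'c': at 14 (via fail)
pos 64 'b': at 15

All matches (sorted): [[8,0],[8,1],[12,0],[12,1],[18,2],[22,1],[22,7],[27,6],[32,0],[32,1],[38,6],[41,1],[42,1],[42,3],[43,1],[51,1],[56,1],[56,4],[56,7],[62,0],[62,1]]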